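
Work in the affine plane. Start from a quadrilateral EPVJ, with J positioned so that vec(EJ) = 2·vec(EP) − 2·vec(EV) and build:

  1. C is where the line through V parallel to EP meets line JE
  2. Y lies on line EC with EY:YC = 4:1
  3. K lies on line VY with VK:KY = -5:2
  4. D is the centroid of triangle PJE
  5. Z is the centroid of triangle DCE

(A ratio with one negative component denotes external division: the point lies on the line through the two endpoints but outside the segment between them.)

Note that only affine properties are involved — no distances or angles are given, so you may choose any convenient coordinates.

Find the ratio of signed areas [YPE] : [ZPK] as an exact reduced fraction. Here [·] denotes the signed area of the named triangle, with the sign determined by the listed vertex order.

Set E = (0, 0), P = (1, 0), V = (0, 1), J = (2, -2); any affine frame gives the same invariant.
1. C is where the line through V parallel to EP meets line JE ⇒ C = (-1, 1)
2. Y lies on line EC with EY:YC = 4:1 ⇒ Y = (-4/5, 4/5)
3. K lies on line VY with VK:KY = -5:2 ⇒ K = (-4/3, 2/3)
4. D is the centroid of triangle PJE ⇒ D = (1, -2/3)
5. Z is the centroid of triangle DCE ⇒ Z = (0, 1/9)
2·[YPE] = -4/5, 2·[ZPK] = 11/27
[YPE]:[ZPK] = -4/5:11/27 = -108/55

[YPE]:[ZPK] = -108/55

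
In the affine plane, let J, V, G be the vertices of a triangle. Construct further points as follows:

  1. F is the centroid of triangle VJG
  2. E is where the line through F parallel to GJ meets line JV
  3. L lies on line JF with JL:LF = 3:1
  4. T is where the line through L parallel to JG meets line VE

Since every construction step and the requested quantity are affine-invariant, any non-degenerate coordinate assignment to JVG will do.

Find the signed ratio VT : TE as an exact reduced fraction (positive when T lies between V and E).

Set J = (0, 0), V = (1, 0), G = (0, 1); any affine frame gives the same invariant.
1. F is the centroid of triangle VJG ⇒ F = (1/3, 1/3)
2. E is where the line through F parallel to GJ meets line JV ⇒ E = (1/3, 0)
3. L lies on line JF with JL:LF = 3:1 ⇒ L = (1/4, 1/4)
4. T is where the line through L parallel to JG meets line VE ⇒ T = (1/4, 0)
T = V + t·(E−V) with t = 9/8, so VT:TE = t:(1−t) = 9/8:-1/8

VT:TE = -9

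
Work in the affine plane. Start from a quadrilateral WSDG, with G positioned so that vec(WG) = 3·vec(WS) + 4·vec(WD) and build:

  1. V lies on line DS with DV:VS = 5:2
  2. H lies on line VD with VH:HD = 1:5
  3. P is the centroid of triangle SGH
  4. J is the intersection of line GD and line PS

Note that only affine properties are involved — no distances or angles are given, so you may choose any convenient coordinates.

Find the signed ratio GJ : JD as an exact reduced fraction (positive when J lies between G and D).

Set W = (0, 0), S = (1, 0), D = (0, 1), G = (3, 4); any affine frame gives the same invariant.
1. V lies on line DS with DV:VS = 5:2 ⇒ V = (5/7, 2/7)
2. H lies on line VD with VH:HD = 1:5 ⇒ H = (25/42, 17/42)
3. P is the centroid of triangle SGH ⇒ P = (193/126, 185/126)
4. J is the intersection of line GD and line PS ⇒ J = (126/59, 185/59)
J = G + t·(D−G) with t = 17/59, so GJ:JD = t:(1−t) = 17/59:42/59

GJ:JD = 17/42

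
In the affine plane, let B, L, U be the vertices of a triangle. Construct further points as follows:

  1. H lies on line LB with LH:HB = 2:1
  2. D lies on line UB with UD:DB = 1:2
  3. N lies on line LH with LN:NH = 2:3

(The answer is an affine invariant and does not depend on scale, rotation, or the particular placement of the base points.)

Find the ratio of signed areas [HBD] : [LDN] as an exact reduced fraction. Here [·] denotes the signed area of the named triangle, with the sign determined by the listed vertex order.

[HBD]:[LDN] = -5/4

Assign B = (0, 0), L = (1, 0), U = (0, 1) — the answer is frame-independent, so this choice is without loss of generality.
1. H lies on line LB with LH:HB = 2:1 ⇒ H = (1/3, 0)
2. D lies on line UB with UD:DB = 1:2 ⇒ D = (0, 2/3)
3. N lies on line LH with LN:NH = 2:3 ⇒ N = (11/15, 0)
2·[HBD] = -2/9, 2·[LDN] = 8/45
[HBD]:[LDN] = -2/9:8/45 = -5/4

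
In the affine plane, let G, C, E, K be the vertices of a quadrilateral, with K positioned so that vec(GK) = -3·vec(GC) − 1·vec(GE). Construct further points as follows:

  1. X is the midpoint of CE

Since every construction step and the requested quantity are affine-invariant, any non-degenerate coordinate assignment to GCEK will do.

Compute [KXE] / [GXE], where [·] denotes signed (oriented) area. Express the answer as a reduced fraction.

[KXE]:[GXE] = 5

Work in coordinates with G = (0, 0), C = (1, 0), E = (0, 1), K = (-3, -1).
1. X is the midpoint of CE ⇒ X = (1/2, 1/2)
2·[KXE] = 5/2, 2·[GXE] = 1/2
[KXE]:[GXE] = 5/2:1/2 = 5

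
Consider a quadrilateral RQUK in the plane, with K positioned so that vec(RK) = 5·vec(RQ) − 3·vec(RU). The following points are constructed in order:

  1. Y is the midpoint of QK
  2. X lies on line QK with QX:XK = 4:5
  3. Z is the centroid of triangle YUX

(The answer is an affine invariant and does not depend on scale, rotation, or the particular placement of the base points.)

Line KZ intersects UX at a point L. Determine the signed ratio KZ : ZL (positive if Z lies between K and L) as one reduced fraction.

KZ:ZL = 29

Assign R = (0, 0), Q = (1, 0), U = (0, 1), K = (5, -3) — the answer is frame-independent, so this choice is without loss of generality.
1. Y is the midpoint of QK ⇒ Y = (3, -3/2)
2. X lies on line QK with QX:XK = 4:5 ⇒ X = (25/9, -4/3)
3. Z is the centroid of triangle YUX ⇒ Z = (52/27, -11/18)
line KZ meets UX at L = (475/261, -46/87)
Z = K + t·(L−K) with t = 29/30, so KZ:ZL = 29/30:1/30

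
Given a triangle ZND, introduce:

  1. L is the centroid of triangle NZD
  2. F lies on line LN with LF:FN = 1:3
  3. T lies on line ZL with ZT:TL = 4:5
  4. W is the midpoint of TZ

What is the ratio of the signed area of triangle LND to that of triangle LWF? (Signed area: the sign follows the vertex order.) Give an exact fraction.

Choose coordinates Z = (0, 0), N = (1, 0), D = (0, 1).
1. L is the centroid of triangle NZD ⇒ L = (1/3, 1/3)
2. F lies on line LN with LF:FN = 1:3 ⇒ F = (1/2, 1/4)
3. T lies on line ZL with ZT:TL = 4:5 ⇒ T = (4/27, 4/27)
4. W is the midpoint of TZ ⇒ W = (2/27, 2/27)
2·[LND] = 1/3, 2·[LWF] = 7/108
[LND]:[LWF] = 1/3:7/108 = 36/7

[LND]:[LWF] = 36/7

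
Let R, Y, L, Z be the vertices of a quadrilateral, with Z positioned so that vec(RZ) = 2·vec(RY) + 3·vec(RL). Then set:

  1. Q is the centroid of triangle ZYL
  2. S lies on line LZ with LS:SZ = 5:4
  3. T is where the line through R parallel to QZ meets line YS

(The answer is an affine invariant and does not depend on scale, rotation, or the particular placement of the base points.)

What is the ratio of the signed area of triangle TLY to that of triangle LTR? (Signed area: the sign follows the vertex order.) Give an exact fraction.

Work in coordinates with R = (0, 0), Y = (1, 0), L = (0, 1), Z = (2, 3).
1. Q is the centroid of triangle ZYL ⇒ Q = (1, 4/3)
2. S lies on line LZ with LS:SZ = 5:4 ⇒ S = (10/9, 19/9)
3. T is where the line through R parallel to QZ meets line YS ⇒ T = (57/52, 95/52)
2·[TLY] = 25/13, 2·[LTR] = -57/52
[TLY]:[LTR] = 25/13:-57/52 = -100/57

[TLY]:[LTR] = -100/57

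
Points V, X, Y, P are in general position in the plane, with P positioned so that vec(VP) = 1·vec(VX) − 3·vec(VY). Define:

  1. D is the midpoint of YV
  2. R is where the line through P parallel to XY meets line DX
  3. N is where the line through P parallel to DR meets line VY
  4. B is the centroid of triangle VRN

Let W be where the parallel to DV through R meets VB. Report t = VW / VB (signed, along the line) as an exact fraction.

Choose coordinates V = (0, 0), X = (1, 0), Y = (0, 1), P = (1, -3).
1. D is the midpoint of YV ⇒ D = (0, 1/2)
2. R is where the line through P parallel to XY meets line DX ⇒ R = (-5, 3)
3. N is where the line through P parallel to DR meets line VY ⇒ N = (0, -5/2)
4. B is the centroid of triangle VRN ⇒ B = (-5/3, 1/6)
through R parallel to DV: direction (0, -1/2); meets VB at W = (-5, 1/2)
W = V + t·(B−V) with t = 3

t = 3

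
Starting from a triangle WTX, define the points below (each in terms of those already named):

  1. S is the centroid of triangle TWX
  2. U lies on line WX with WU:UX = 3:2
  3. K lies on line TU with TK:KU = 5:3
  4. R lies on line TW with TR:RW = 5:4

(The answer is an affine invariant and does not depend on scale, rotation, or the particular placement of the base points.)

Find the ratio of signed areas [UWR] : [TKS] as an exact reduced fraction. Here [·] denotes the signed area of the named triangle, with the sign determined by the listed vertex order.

Set W = (0, 0), T = (1, 0), X = (0, 1); any affine frame gives the same invariant.
1. S is the centroid of triangle TWX ⇒ S = (1/3, 1/3)
2. U lies on line WX with WU:UX = 3:2 ⇒ U = (0, 3/5)
3. K lies on line TU with TK:KU = 5:3 ⇒ K = (3/8, 3/8)
4. R lies on line TW with TR:RW = 5:4 ⇒ R = (4/9, 0)
2·[UWR] = 4/15, 2·[TKS] = 1/24
[UWR]:[TKS] = 4/15:1/24 = 32/5

[UWR]:[TKS] = 32/5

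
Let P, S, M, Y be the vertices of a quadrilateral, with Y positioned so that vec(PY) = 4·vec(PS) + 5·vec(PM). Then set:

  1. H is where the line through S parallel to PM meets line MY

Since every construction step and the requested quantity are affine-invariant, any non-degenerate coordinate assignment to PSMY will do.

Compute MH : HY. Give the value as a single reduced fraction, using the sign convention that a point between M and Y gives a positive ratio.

Set P = (0, 0), S = (1, 0), M = (0, 1), Y = (4, 5); any affine frame gives the same invariant.
1. H is where the line through S parallel to PM meets line MY ⇒ H = (1, 2)
H = M + t·(Y−M) with t = 1/4, so MH:HY = t:(1−t) = 1/4:3/4

MH:HY = 1/3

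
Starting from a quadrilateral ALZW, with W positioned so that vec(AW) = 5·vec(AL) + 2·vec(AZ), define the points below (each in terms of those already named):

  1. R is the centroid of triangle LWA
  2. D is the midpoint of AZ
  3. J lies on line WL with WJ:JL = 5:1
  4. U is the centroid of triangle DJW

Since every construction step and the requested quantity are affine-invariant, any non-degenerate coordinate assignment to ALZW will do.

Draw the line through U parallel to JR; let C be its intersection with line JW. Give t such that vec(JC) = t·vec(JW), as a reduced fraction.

Work in coordinates with A = (0, 0), L = (1, 0), Z = (0, 1), W = (5, 2).
1. R is the centroid of triangle LWA ⇒ R = (2, 2/3)
2. D is the midpoint of AZ ⇒ D = (0, 1/2)
3. J lies on line WL with WJ:JL = 5:1 ⇒ J = (5/3, 1/3)
4. U is the centroid of triangle DJW ⇒ U = (20/9, 17/18)
through U parallel to JR: direction (1/3, 1/3); meets JW at C = (14/9, 5/18)
C = J + t·(W−J) with t = -1/30

t = -1/30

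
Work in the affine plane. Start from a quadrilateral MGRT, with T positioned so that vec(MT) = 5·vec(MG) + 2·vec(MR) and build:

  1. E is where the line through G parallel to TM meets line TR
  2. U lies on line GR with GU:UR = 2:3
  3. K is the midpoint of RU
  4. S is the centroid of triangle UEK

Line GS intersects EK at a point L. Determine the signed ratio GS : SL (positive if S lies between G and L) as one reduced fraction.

Choose coordinates M = (0, 0), G = (1, 0), R = (0, 1), T = (5, 2).
1. E is where the line through G parallel to TM meets line TR ⇒ E = (7, 12/5)
2. U lies on line GR with GU:UR = 2:3 ⇒ U = (3/5, 2/5)
3. K is the midpoint of RU ⇒ K = (3/10, 7/10)
4. S is the centroid of triangle UEK ⇒ S = (79/30, 7/6)
line GS meets EK at L = (523/180, 49/36)
S = G + t·(L−G) with t = 6/7, so GS:SL = 6/7:1/7

GS:SL = 6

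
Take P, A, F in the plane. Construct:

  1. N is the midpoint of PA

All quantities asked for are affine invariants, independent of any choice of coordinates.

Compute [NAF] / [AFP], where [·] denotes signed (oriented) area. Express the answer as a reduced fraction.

[NAF]:[AFP] = 1/2

Set P = (0, 0), A = (1, 0), F = (0, 1); any affine frame gives the same invariant.
1. N is the midpoint of PA ⇒ N = (1/2, 0)
2·[NAF] = 1/2, 2·[AFP] = 1
[NAF]:[AFP] = 1/2:1 = 1/2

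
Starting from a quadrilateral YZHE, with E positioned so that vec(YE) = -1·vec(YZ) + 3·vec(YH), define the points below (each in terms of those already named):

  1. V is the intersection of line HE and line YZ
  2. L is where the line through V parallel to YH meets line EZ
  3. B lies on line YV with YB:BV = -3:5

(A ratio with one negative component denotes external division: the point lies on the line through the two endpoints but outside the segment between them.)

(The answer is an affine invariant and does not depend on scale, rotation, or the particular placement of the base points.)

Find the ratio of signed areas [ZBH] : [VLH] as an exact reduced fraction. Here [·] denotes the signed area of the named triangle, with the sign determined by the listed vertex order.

[ZBH]:[VLH] = -14/3

Work in coordinates with Y = (0, 0), Z = (1, 0), H = (0, 1), E = (-1, 3).
1. V is the intersection of line HE and line YZ ⇒ V = (1/2, 0)
2. L is where the line through V parallel to YH meets line EZ ⇒ L = (1/2, 3/4)
3. B lies on line YV with YB:BV = -3:5 ⇒ B = (-3/4, 0)
2·[ZBH] = -7/4, 2·[VLH] = 3/8
[ZBH]:[VLH] = -7/4:3/8 = -14/3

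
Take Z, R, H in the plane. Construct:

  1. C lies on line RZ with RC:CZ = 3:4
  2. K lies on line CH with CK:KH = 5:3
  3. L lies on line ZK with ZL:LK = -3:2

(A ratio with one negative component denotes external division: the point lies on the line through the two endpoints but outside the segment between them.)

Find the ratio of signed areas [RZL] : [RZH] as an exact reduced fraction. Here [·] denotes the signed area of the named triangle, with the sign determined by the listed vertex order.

Work in coordinates with Z = (0, 0), R = (1, 0), H = (0, 1).
1. C lies on line RZ with RC:CZ = 3:4 ⇒ C = (4/7, 0)
2. K lies on line CH with CK:KH = 5:3 ⇒ K = (3/14, 5/8)
3. L lies on line ZK with ZL:LK = -3:2 ⇒ L = (9/14, 15/8)
2·[RZL] = -15/8, 2·[RZH] = -1
[RZL]:[RZH] = -15/8:-1 = 15/8

[RZL]:[RZH] = 15/8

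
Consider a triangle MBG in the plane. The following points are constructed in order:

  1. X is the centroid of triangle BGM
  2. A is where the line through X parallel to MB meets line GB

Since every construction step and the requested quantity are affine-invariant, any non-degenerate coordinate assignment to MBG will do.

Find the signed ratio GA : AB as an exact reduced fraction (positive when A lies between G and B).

Assign M = (0, 0), B = (1, 0), G = (0, 1) — the answer is frame-independent, so this choice is without loss of generality.
1. X is the centroid of triangle BGM ⇒ X = (1/3, 1/3)
2. A is where the line through X parallel to MB meets line GB ⇒ A = (2/3, 1/3)
A = G + t·(B−G) with t = 2/3, so GA:AB = t:(1−t) = 2/3:1/3

GA:AB = 2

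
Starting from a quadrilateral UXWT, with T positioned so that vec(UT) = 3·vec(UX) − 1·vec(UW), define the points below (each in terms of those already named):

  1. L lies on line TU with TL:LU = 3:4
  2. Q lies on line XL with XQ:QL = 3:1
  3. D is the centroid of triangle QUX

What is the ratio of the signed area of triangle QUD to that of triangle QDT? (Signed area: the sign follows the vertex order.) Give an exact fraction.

Work in coordinates with U = (0, 0), X = (1, 0), W = (0, 1), T = (3, -1).
1. L lies on line TU with TL:LU = 3:4 ⇒ L = (12/7, -4/7)
2. Q lies on line XL with XQ:QL = 3:1 ⇒ Q = (43/28, -3/7)
3. D is the centroid of triangle QUX ⇒ D = (71/84, -1/7)
2·[QUD] = -1/7, 2·[QDT] = -1/42
[QUD]:[QDT] = -1/7:-1/42 = 6

[QUD]:[QDT] = 6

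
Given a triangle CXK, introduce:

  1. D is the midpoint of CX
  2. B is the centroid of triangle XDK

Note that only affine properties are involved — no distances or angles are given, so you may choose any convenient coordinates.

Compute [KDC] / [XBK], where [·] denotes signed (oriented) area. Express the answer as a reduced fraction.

Set C = (0, 0), X = (1, 0), K = (0, 1); any affine frame gives the same invariant.
1. D is the midpoint of CX ⇒ D = (1/2, 0)
2. B is the centroid of triangle XDK ⇒ B = (1/2, 1/3)
2·[KDC] = -1/2, 2·[XBK] = -1/6
[KDC]:[XBK] = -1/2:-1/6 = 3

[KDC]:[XBK] = 3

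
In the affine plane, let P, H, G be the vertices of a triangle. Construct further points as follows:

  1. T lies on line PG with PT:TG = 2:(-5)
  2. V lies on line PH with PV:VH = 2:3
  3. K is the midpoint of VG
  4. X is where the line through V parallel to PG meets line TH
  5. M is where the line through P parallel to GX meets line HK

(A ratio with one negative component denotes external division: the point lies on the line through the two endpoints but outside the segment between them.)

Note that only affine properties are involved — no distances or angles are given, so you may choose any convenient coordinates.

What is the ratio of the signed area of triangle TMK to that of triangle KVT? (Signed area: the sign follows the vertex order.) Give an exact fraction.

[TMK]:[KVT] = 186/115

Set P = (0, 0), H = (1, 0), G = (0, 1); any affine frame gives the same invariant.
1. T lies on line PG with PT:TG = 2:(-5) ⇒ T = (0, -2/3)
2. V lies on line PH with PV:VH = 2:3 ⇒ V = (2/5, 0)
3. K is the midpoint of VG ⇒ K = (1/5, 1/2)
4. X is where the line through V parallel to PG meets line TH ⇒ X = (2/5, -2/5)
5. M is where the line through P parallel to GX meets line HK ⇒ M = (-5/23, 35/46)
2·[TMK] = -62/115, 2·[KVT] = -1/3
[TMK]:[KVT] = -62/115:-1/3 = 186/115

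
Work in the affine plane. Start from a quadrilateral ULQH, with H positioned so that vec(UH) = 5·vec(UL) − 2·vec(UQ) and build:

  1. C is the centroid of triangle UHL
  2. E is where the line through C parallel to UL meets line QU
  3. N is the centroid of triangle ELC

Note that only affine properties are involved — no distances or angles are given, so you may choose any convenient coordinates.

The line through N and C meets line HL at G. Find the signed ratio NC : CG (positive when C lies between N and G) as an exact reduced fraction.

NC:CG = 5/3

Work in coordinates with U = (0, 0), L = (1, 0), Q = (0, 1), H = (5, -2).
1. C is the centroid of triangle UHL ⇒ C = (2, -2/3)
2. E is where the line through C parallel to UL meets line QU ⇒ E = (0, -2/3)
3. N is the centroid of triangle ELC ⇒ N = (1, -4/9)
line NC meets HL at G = (13/5, -4/5)
C = N + t·(G−N) with t = 5/8, so NC:CG = 5/8:3/8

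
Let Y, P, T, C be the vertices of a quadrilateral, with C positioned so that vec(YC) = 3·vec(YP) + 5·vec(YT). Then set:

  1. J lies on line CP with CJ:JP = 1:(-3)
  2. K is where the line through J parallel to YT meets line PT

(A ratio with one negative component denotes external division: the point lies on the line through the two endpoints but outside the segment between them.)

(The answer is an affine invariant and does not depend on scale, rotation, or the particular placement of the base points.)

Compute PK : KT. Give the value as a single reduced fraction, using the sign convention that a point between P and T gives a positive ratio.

PK:KT = -3/4

Work in coordinates with Y = (0, 0), P = (1, 0), T = (0, 1), C = (3, 5).
1. J lies on line CP with CJ:JP = 1:(-3) ⇒ J = (4, 15/2)
2. K is where the line through J parallel to YT meets line PT ⇒ K = (4, -3)
K = P + t·(T−P) with t = -3, so PK:KT = t:(1−t) = -3:4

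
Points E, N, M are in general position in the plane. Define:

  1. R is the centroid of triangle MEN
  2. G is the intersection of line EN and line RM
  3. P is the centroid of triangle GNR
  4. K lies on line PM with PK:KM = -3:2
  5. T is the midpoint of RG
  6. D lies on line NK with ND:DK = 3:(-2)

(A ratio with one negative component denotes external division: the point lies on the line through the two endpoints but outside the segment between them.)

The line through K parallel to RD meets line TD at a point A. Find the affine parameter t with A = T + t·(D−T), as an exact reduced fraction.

t = 23/3

Set E = (0, 0), N = (1, 0), M = (0, 1); any affine frame gives the same invariant.
1. R is the centroid of triangle MEN ⇒ R = (1/3, 1/3)
2. G is the intersection of line EN and line RM ⇒ G = (1/2, 0)
3. P is the centroid of triangle GNR ⇒ P = (11/18, 1/9)
4. K lies on line PM with PK:KM = -3:2 ⇒ K = (-11/9, 25/9)
5. T is the midpoint of RG ⇒ T = (5/12, 1/6)
6. D lies on line NK with ND:DK = 3:(-2) ⇒ D = (-17/3, 25/3)
through K parallel to RD: direction (-6, 8); meets TD at A = (-416/9, 565/9)
A = T + t·(D−T) with t = 23/3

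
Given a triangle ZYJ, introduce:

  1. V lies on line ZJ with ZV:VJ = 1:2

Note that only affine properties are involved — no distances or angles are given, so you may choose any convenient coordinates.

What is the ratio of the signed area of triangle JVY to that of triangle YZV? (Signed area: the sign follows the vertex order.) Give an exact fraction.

Assign Z = (0, 0), Y = (1, 0), J = (0, 1) — the answer is frame-independent, so this choice is without loss of generality.
1. V lies on line ZJ with ZV:VJ = 1:2 ⇒ V = (0, 1/3)
2·[JVY] = 2/3, 2·[YZV] = -1/3
[JVY]:[YZV] = 2/3:-1/3 = -2

[JVY]:[YZV] = -2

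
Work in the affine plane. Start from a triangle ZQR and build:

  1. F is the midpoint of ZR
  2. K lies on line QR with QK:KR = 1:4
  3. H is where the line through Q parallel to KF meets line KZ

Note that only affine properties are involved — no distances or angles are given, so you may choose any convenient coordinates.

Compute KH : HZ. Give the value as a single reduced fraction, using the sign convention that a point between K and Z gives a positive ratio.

Work in coordinates with Z = (0, 0), Q = (1, 0), R = (0, 1).
1. F is the midpoint of ZR ⇒ F = (0, 1/2)
2. K lies on line QR with QK:KR = 1:4 ⇒ K = (4/5, 1/5)
3. H is where the line through Q parallel to KF meets line KZ ⇒ H = (3/5, 3/20)
H = K + t·(Z−K) with t = 1/4, so KH:HZ = t:(1−t) = 1/4:3/4

KH:HZ = 1/3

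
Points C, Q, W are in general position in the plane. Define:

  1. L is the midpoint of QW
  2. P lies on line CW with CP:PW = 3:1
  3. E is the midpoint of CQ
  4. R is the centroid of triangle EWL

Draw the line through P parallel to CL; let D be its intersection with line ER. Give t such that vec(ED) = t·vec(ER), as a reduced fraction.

t = 15/8

Set C = (0, 0), Q = (1, 0), W = (0, 1); any affine frame gives the same invariant.
1. L is the midpoint of QW ⇒ L = (1/2, 1/2)
2. P lies on line CW with CP:PW = 3:1 ⇒ P = (0, 3/4)
3. E is the midpoint of CQ ⇒ E = (1/2, 0)
4. R is the centroid of triangle EWL ⇒ R = (1/3, 1/2)
through P parallel to CL: direction (1/2, 1/2); meets ER at D = (3/16, 15/16)
D = E + t·(R−E) with t = 15/8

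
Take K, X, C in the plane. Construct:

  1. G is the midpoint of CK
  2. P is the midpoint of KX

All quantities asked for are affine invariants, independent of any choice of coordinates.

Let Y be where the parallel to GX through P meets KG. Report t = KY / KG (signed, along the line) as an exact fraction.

Work in coordinates with K = (0, 0), X = (1, 0), C = (0, 1).
1. G is the midpoint of CK ⇒ G = (0, 1/2)
2. P is the midpoint of KX ⇒ P = (1/2, 0)
through P parallel to GX: direction (1, -1/2); meets KG at Y = (0, 1/4)
Y = K + t·(G−K) with t = 1/2

t = 1/2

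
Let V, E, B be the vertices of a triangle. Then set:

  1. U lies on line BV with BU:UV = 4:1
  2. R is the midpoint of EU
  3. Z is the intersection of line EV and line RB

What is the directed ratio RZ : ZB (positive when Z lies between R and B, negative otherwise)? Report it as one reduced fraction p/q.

RZ:ZB = -1/10

Set V = (0, 0), E = (1, 0), B = (0, 1); any affine frame gives the same invariant.
1. U lies on line BV with BU:UV = 4:1 ⇒ U = (0, 1/5)
2. R is the midpoint of EU ⇒ R = (1/2, 1/10)
3. Z is the intersection of line EV and line RB ⇒ Z = (5/9, 0)
Z = R + t·(B−R) with t = -1/9, so RZ:ZB = t:(1−t) = -1/9:10/9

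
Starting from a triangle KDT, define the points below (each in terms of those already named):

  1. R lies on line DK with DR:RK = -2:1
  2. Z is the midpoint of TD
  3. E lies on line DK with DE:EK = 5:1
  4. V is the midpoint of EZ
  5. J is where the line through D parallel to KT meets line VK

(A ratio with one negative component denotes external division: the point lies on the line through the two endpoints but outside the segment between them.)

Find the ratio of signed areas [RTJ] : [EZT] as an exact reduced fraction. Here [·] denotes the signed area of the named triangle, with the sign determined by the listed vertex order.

Set K = (0, 0), D = (1, 0), T = (0, 1); any affine frame gives the same invariant.
1. R lies on line DK with DR:RK = -2:1 ⇒ R = (-1, 0)
2. Z is the midpoint of TD ⇒ Z = (1/2, 1/2)
3. E lies on line DK with DE:EK = 5:1 ⇒ E = (1/6, 0)
4. V is the midpoint of EZ ⇒ V = (1/3, 1/4)
5. J is where the line through D parallel to KT meets line VK ⇒ J = (1, 3/4)
2·[RTJ] = -5/4, 2·[EZT] = 5/12
[RTJ]:[EZT] = -5/4:5/12 = -3

[RTJ]:[EZT] = -3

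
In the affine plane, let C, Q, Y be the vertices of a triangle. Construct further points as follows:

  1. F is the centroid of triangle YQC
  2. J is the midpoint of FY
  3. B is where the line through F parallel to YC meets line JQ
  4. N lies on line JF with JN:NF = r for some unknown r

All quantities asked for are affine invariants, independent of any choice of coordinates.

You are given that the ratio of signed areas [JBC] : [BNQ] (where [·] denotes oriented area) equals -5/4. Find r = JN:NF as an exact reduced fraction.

Choose coordinates C = (0, 0), Q = (1, 0), Y = (0, 1).
1. F is the centroid of triangle YQC ⇒ F = (1/3, 1/3)
2. J is the midpoint of FY ⇒ J = (1/6, 2/3)
3. B is where the line through F parallel to YC meets line JQ ⇒ B = (1/3, 8/15)
4. With JN:NF = r, write λ = r/(r+1) so N = J + λ·(F−J); N is affine-linear in λ
Every point depending on N is an affine combination of N and λ-independent points, so each such coordinate is linear in λ; the λ² term in each signed area is a multiple of (F−J)×(F−J) = 0, so 2·[JBC] and 2·[BNQ] are each linear in λ. Evaluating at λ=0 and λ=1:
  2·[JBC] = -2/15,   2·[BNQ] = 2/15·λ
So [JBC]:[BNQ] = (-2/15) / (2/15·λ). Setting this equal to -5/4:
  -2/15 = -5/4·(2/15·λ)  ⇒  λ = 4/5
Then r = λ/(1−λ) = (4/5)/(1/5) = 4. Check: with r = 4, N = (3/10, 2/5) and [JBC]:[BNQ] = -5/4 as required.

r = 4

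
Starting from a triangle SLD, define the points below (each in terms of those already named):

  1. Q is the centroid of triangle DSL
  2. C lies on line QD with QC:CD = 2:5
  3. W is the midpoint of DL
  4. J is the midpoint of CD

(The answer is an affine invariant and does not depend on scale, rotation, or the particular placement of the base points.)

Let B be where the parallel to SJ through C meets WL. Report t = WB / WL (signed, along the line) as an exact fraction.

Assign S = (0, 0), L = (1, 0), D = (0, 1) — the answer is frame-independent, so this choice is without loss of generality.
1. Q is the centroid of triangle DSL ⇒ Q = (1/3, 1/3)
2. C lies on line QD with QC:CD = 2:5 ⇒ C = (5/21, 11/21)
3. W is the midpoint of DL ⇒ W = (1/2, 1/2)
4. J is the midpoint of CD ⇒ J = (5/42, 16/21)
through C parallel to SJ: direction (5/42, 16/21); meets WL at B = (10/37, 27/37)
B = W + t·(L−W) with t = -17/37

t = -17/37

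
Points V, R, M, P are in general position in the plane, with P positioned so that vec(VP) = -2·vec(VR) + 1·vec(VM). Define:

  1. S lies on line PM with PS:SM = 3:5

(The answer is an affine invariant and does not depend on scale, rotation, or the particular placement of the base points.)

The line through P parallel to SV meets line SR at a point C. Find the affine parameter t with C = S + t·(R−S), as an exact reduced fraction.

t = -3/4

Choose coordinates V = (0, 0), R = (1, 0), M = (0, 1), P = (-2, 1).
1. S lies on line PM with PS:SM = 3:5 ⇒ S = (-5/4, 1)
through P parallel to SV: direction (5/4, -1); meets SR at C = (-47/16, 7/4)
C = S + t·(R−S) with t = -3/4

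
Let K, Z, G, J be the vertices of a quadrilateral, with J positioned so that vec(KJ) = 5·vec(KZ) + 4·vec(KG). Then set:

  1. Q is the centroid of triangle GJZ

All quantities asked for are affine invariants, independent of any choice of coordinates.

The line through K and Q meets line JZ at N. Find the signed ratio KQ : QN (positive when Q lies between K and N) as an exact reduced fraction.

Set K = (0, 0), Z = (1, 0), G = (0, 1), J = (5, 4); any affine frame gives the same invariant.
1. Q is the centroid of triangle GJZ ⇒ Q = (2, 5/3)
line KQ meets JZ at N = (6, 5)
Q = K + t·(N−K) with t = 1/3, so KQ:QN = 1/3:2/3

KQ:QN = 1/2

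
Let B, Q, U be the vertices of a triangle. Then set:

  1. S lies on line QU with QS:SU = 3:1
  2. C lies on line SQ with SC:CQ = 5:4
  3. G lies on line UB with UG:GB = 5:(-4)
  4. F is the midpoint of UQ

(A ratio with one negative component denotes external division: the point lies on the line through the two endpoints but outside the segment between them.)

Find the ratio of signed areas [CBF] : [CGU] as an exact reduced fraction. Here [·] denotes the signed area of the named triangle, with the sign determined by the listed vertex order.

Choose coordinates B = (0, 0), Q = (1, 0), U = (0, 1).
1. S lies on line QU with QS:SU = 3:1 ⇒ S = (1/4, 3/4)
2. C lies on line SQ with SC:CQ = 5:4 ⇒ C = (2/3, 1/3)
3. G lies on line UB with UG:GB = 5:(-4) ⇒ G = (0, -4)
4. F is the midpoint of UQ ⇒ F = (1/2, 1/2)
2·[CBF] = -1/6, 2·[CGU] = -10/3
[CBF]:[CGU] = -1/6:-10/3 = 1/20

[CBF]:[CGU] = 1/20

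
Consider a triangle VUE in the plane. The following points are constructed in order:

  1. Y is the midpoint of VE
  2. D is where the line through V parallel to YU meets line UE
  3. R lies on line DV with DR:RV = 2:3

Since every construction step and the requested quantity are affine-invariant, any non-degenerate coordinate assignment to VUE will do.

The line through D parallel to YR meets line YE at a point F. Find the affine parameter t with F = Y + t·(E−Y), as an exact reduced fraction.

Assign V = (0, 0), U = (1, 0), E = (0, 1) — the answer is frame-independent, so this choice is without loss of generality.
1. Y is the midpoint of VE ⇒ Y = (0, 1/2)
2. D is where the line through V parallel to YU meets line UE ⇒ D = (2, -1)
3. R lies on line DV with DR:RV = 2:3 ⇒ R = (6/5, -3/5)
through D parallel to YR: direction (6/5, -11/10); meets YE at F = (0, 5/6)
F = Y + t·(E−Y) with t = 2/3

t = 2/3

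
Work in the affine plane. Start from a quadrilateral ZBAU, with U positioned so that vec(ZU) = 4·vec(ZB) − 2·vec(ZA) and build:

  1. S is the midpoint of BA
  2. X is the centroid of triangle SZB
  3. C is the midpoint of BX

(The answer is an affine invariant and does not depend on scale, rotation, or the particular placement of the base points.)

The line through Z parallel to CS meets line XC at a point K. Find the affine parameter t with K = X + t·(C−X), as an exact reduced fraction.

Assign Z = (0, 0), B = (1, 0), A = (0, 1), U = (4, -2) — the answer is frame-independent, so this choice is without loss of generality.
1. S is the midpoint of BA ⇒ S = (1/2, 1/2)
2. X is the centroid of triangle SZB ⇒ X = (1/2, 1/6)
3. C is the midpoint of BX ⇒ C = (3/4, 1/12)
through Z parallel to CS: direction (-1/4, 5/12); meets XC at K = (-1/4, 5/12)
K = X + t·(C−X) with t = -3

t = -3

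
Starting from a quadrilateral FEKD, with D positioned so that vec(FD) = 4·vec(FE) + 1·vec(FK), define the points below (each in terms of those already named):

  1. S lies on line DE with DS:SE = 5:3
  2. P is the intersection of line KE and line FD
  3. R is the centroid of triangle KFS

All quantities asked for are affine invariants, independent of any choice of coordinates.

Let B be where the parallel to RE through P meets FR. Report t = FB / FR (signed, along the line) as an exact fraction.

t = 51/55

Assign F = (0, 0), E = (1, 0), K = (0, 1), D = (4, 1) — the answer is frame-independent, so this choice is without loss of generality.
1. S lies on line DE with DS:SE = 5:3 ⇒ S = (17/8, 3/8)
2. P is the intersection of line KE and line FD ⇒ P = (4/5, 1/5)
3. R is the centroid of triangle KFS ⇒ R = (17/24, 11/24)
through P parallel to RE: direction (7/24, -11/24); meets FR at B = (289/440, 17/40)
B = F + t·(R−F) with t = 51/55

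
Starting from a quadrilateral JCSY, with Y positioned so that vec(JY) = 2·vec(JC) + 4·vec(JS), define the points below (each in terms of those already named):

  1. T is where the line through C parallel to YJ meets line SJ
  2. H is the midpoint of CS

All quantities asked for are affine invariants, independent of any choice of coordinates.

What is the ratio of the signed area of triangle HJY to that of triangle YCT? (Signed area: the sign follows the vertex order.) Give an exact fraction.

[HJY]:[YCT] = 1/2

Work in coordinates with J = (0, 0), C = (1, 0), S = (0, 1), Y = (2, 4).
1. T is where the line through C parallel to YJ meets line SJ ⇒ T = (0, -2)
2. H is the midpoint of CS ⇒ H = (1/2, 1/2)
2·[HJY] = -1, 2·[YCT] = -2
[HJY]:[YCT] = -1:-2 = 1/2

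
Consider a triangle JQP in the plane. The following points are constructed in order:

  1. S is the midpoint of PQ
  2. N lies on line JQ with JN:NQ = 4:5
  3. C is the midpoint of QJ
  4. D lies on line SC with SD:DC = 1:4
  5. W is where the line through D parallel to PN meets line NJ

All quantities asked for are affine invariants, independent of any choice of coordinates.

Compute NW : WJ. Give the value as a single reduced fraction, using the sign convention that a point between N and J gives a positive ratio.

NW:WJ = -21/61

Choose coordinates J = (0, 0), Q = (1, 0), P = (0, 1).
1. S is the midpoint of PQ ⇒ S = (1/2, 1/2)
2. N lies on line JQ with JN:NQ = 4:5 ⇒ N = (4/9, 0)
3. C is the midpoint of QJ ⇒ C = (1/2, 0)
4. D lies on line SC with SD:DC = 1:4 ⇒ D = (1/2, 2/5)
5. W is where the line through D parallel to PN meets line NJ ⇒ W = (61/90, 0)
W = N + t·(J−N) with t = -21/40, so NW:WJ = t:(1−t) = -21/40:61/40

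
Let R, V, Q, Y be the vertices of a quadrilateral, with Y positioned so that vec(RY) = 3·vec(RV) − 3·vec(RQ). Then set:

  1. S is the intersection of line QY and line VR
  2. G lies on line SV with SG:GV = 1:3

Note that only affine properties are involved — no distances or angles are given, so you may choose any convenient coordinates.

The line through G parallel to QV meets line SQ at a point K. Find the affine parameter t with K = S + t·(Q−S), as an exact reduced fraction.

Choose coordinates R = (0, 0), V = (1, 0), Q = (0, 1), Y = (3, -3).
1. S is the intersection of line QY and line VR ⇒ S = (3/4, 0)
2. G lies on line SV with SG:GV = 1:3 ⇒ G = (13/16, 0)
through G parallel to QV: direction (1, -1); meets SQ at K = (9/16, 1/4)
K = S + t·(Q−S) with t = 1/4

t = 1/4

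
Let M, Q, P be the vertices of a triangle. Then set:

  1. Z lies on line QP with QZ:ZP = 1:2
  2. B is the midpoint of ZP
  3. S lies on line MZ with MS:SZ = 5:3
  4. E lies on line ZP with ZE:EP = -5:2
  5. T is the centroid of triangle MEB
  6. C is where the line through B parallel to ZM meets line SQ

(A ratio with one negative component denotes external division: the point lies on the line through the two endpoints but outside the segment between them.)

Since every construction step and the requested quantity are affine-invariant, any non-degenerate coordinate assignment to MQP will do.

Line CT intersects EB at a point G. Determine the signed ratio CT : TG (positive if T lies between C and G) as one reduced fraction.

CT:TG = 5/4

Choose coordinates M = (0, 0), Q = (1, 0), P = (0, 1).
1. Z lies on line QP with QZ:ZP = 1:2 ⇒ Z = (2/3, 1/3)
2. B is the midpoint of ZP ⇒ B = (1/3, 2/3)
3. S lies on line MZ with MS:SZ = 5:3 ⇒ S = (5/12, 5/24)
4. E lies on line ZP with ZE:EP = -5:2 ⇒ E = (-4/9, 13/9)
5. T is the centroid of triangle MEB ⇒ T = (-1/27, 19/27)
6. C is where the line through B parallel to ZM meets line SQ ⇒ C = (-1/6, 5/12)
line CT meets EB at G = (1/15, 14/15)
T = C + t·(G−C) with t = 5/9, so CT:TG = 5/9:4/9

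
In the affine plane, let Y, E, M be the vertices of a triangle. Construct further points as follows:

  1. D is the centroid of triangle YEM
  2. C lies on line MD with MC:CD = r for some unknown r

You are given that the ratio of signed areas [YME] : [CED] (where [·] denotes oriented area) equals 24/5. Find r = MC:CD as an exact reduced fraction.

Choose coordinates Y = (0, 0), E = (1, 0), M = (0, 1).
1. D is the centroid of triangle YEM ⇒ D = (1/3, 1/3)
2. With MC:CD = r, write λ = r/(r+1) so C = M + λ·(D−M); C is affine-linear in λ
Every point depending on C is an affine combination of C and λ-independent points, so each such coordinate is linear in λ; the λ² term in each signed area is a multiple of (D−M)×(D−M) = 0, so 2·[YME] and 2·[CED] are each linear in λ. Evaluating at λ=0 and λ=1:
  2·[YME] = -1,   2·[CED] = 1/3·λ − 1/3
So [YME]:[CED] = (-1) / (1/3·λ − 1/3). Setting this equal to 24/5:
  -1 = 24/5·(1/3·λ − 1/3)  ⇒  λ = 3/8
Then r = λ/(1−λ) = (3/8)/(5/8) = 3/5. Check: with r = 3/5, C = (1/8, 3/4) and [YME]:[CED] = 24/5 as required.

r = 3/5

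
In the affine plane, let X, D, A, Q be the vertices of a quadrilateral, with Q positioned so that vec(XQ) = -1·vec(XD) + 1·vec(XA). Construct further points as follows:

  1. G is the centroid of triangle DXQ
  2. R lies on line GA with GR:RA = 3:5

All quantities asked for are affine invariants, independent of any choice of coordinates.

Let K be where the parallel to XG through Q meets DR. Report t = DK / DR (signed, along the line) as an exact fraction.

t = 2

Work in coordinates with X = (0, 0), D = (1, 0), A = (0, 1), Q = (-1, 1).
1. G is the centroid of triangle DXQ ⇒ G = (0, 1/3)
2. R lies on line GA with GR:RA = 3:5 ⇒ R = (0, 7/12)
through Q parallel to XG: direction (0, 1/3); meets DR at K = (-1, 7/6)
K = D + t·(R−D) with t = 2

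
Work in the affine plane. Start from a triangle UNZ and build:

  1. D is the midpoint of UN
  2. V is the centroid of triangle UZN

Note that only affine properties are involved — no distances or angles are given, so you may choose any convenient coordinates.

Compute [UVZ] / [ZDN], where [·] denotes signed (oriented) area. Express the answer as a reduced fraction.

Choose coordinates U = (0, 0), N = (1, 0), Z = (0, 1).
1. D is the midpoint of UN ⇒ D = (1/2, 0)
2. V is the centroid of triangle UZN ⇒ V = (1/3, 1/3)
2·[UVZ] = 1/3, 2·[ZDN] = 1/2
[UVZ]:[ZDN] = 1/3:1/2 = 2/3

[UVZ]:[ZDN] = 2/3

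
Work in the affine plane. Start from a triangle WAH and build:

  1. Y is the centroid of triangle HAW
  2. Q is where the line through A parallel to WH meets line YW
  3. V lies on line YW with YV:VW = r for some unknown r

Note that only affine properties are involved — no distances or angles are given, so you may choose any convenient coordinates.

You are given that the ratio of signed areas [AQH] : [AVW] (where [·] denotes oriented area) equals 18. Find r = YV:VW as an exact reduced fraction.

Choose coordinates W = (0, 0), A = (1, 0), H = (0, 1).
1. Y is the centroid of triangle HAW ⇒ Y = (1/3, 1/3)
2. Q is where the line through A parallel to WH meets line YW ⇒ Q = (1, 1)
3. With YV:VW = r, write λ = r/(r+1) so V = Y + λ·(W−Y); V is affine-linear in λ
Every point depending on V is an affine combination of V and λ-independent points, so each such coordinate is linear in λ; the λ² term in each signed area is a multiple of (W−Y)×(W−Y) = 0, so 2·[AQH] and 2·[AVW] are each linear in λ. Evaluating at λ=0 and λ=1:
  2·[AQH] = 1,   2·[AVW] = -1/3·λ + 1/3
So [AQH]:[AVW] = (1) / (-1/3·λ + 1/3). Setting this equal to 18:
  1 = 18·(-1/3·λ + 1/3)  ⇒  λ = 5/6
Then r = λ/(1−λ) = (5/6)/(1/6) = 5. Check: with r = 5, V = (1/18, 1/18) and [AQH]:[AVW] = 18 as required.

r = 5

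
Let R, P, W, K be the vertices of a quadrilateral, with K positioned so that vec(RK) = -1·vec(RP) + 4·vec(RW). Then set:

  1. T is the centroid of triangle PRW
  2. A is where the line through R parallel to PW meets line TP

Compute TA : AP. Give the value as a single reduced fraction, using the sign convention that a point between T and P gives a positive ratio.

Assign R = (0, 0), P = (1, 0), W = (0, 1), K = (-1, 4) — the answer is frame-independent, so this choice is without loss of generality.
1. T is the centroid of triangle PRW ⇒ T = (1/3, 1/3)
2. A is where the line through R parallel to PW meets line TP ⇒ A = (-1, 1)
A = T + t·(P−T) with t = -2, so TA:AP = t:(1−t) = -2:3

TA:AP = -2/3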